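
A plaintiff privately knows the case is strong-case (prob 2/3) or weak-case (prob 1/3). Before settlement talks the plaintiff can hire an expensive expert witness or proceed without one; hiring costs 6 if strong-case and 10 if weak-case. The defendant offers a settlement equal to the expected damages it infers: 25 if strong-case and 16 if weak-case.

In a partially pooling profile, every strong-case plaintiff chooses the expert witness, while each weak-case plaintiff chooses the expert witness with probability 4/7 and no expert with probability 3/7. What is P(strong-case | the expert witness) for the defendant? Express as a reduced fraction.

7/9

P(the expert witness) = (2/3)·1 + (1/3)·(4/7) = 6/7.
By Bayes' rule, P(strong-case | the expert witness) = (2/3) / (6/7) = 7/9.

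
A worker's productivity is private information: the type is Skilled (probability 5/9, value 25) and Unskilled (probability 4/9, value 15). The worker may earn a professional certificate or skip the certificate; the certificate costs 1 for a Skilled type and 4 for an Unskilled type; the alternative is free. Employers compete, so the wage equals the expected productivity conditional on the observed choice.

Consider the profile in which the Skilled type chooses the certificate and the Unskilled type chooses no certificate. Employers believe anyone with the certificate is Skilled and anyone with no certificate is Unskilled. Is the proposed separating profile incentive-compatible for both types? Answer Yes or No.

No

Under these beliefs, the certificate earns wage 25 and no certificate earns wage 15.
Skilled: the certificate nets 25 − 1 = 24; no certificate nets 15. Skilled prefers the certificate.
Unskilled: the certificate nets 25 − 4 = 21; no certificate nets 15. Unskilled would deviate to the certificate.
Unskilled has a profitable deviation, so the profile is not an equilibrium.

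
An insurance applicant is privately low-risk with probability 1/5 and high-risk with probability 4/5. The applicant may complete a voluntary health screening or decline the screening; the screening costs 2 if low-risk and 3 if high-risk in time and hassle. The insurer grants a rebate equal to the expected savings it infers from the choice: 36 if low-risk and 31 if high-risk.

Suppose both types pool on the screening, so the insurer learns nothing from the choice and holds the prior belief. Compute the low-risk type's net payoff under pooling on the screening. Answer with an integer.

30

Pooled rebate = 1/5·36 + 4/5·31 = 32.
low-risk pays cost 2 for the screening, so net payoff = 32 − 2 = 30.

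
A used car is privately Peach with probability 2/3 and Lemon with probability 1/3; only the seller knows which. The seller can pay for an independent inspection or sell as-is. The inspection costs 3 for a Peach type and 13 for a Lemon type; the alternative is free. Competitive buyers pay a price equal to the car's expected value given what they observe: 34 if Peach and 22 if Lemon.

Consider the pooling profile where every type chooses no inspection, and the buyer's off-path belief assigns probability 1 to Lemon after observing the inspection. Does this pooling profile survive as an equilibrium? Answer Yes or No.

On path, the buyer holds the prior and pays 2/3·34 + 1/3·22 = 30. Off path (the inspection), believing Lemon, it pays 22.
Peach: no inspection nets 30; the inspection nets 22 − 3 = 19. Peach stays.
Lemon: no inspection nets 30; the inspection nets 22 − 13 = 9. Lemon stays.
No type deviates, so pooling is sustained.

Yes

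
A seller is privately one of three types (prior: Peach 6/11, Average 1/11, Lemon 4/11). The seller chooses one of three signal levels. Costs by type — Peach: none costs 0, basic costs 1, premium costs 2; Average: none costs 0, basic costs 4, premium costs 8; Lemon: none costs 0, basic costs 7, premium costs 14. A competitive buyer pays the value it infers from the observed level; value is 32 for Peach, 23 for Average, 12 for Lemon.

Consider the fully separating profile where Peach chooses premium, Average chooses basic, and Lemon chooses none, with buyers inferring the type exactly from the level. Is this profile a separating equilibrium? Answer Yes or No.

No

Separating prices: premium → 32, basic → 23, none → 12.
Peach (assigned premium): none: 12 − 0 = 12; basic: 23 − 1 = 22; premium: 32 − 2 = 30. Peach stays.
Average (assigned basic): none: 12 − 0 = 12; basic: 23 − 4 = 19; premium: 32 − 8 = 24. Average prefers premium.
Lemon (assigned none): none: 12 − 0 = 12; basic: 23 − 7 = 16; premium: 32 − 14 = 18. Lemon prefers premium.
At least one type deviates; the separating profile fails.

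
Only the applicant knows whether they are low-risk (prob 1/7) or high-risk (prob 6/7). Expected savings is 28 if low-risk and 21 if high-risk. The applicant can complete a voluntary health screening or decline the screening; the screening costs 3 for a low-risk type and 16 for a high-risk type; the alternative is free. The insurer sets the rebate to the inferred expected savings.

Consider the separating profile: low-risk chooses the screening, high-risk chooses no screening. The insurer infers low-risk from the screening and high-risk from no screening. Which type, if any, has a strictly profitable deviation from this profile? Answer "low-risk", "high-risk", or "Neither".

The screening pays 28; no screening pays 21.
low-risk: assigned the screening, nets 28 − 3 = 25; deviating to no screening nets 21.
high-risk: assigned no screening, nets 21; deviating to the screening nets 28 − 16 = 12.
Both types strictly prefer their assigned action; no profitable deviation.

Neither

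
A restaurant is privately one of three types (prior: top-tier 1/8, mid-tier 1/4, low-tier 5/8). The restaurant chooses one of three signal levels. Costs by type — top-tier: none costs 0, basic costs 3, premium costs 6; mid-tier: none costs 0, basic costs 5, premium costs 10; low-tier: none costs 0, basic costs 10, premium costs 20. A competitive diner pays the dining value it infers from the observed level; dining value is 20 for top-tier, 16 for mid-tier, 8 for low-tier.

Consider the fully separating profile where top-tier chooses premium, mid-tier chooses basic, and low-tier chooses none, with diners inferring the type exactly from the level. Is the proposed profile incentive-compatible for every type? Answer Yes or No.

Separating price premiums: premium → 20, basic → 16, none → 8.
top-tier (assigned premium): none: 8 − 0 = 8; basic: 16 − 3 = 13; premium: 20 − 6 = 14. top-tier stays.
mid-tier (assigned basic): none: 8 − 0 = 8; basic: 16 − 5 = 11; premium: 20 − 10 = 10. mid-tier stays.
low-tier (assigned none): none: 8 − 0 = 8; basic: 16 − 10 = 6; premium: 20 − 20 = 0. low-tier stays.
Every type prefers its assigned level; separation holds.

Yes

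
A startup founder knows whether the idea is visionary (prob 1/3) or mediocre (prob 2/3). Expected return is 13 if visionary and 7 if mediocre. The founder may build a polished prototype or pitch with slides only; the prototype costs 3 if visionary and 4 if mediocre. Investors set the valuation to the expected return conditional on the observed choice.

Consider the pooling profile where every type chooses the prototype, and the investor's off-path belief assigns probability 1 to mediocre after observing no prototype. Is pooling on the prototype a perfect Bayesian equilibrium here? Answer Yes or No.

No

On path, the investor holds the prior and pays 1/3·13 + 2/3·7 = 9. Off path (no prototype), believing mediocre, it pays 7.
visionary: the prototype nets 9 − 3 = 6; no prototype nets 7. visionary would deviate.
mediocre: the prototype nets 9 − 4 = 5; no prototype nets 7. mediocre would deviate.
A type deviates, so pooling fails.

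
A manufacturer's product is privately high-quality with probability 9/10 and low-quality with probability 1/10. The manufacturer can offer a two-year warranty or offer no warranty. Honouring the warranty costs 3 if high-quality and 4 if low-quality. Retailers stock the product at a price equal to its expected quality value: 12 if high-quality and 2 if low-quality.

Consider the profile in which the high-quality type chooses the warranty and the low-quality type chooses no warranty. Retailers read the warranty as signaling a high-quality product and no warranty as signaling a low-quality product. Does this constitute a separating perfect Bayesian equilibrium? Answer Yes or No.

Under these beliefs, the warranty earns price 12 and no warranty earns price 2.
high-quality: the warranty nets 12 − 3 = 9; no warranty nets 2. high-quality prefers the warranty.
low-quality: the warranty nets 12 − 4 = 8; no warranty nets 2. low-quality would deviate to the warranty.
low-quality has a profitable deviation, so the profile is not an equilibrium.

No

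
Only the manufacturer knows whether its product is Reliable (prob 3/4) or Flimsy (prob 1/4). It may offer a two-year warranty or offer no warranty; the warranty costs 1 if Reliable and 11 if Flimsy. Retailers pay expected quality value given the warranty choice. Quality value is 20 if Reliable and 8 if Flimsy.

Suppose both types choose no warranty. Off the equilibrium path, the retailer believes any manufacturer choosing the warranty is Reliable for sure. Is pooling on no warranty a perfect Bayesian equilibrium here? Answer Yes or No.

On path, the retailer holds the prior and pays 3/4·20 + 1/4·8 = 17. Off path (the warranty), believing Reliable, it pays 20.
Reliable: no warranty nets 17; the warranty nets 20 − 1 = 19. Reliable would deviate.
Flimsy: no warranty nets 17; the warranty nets 20 − 11 = 9. Flimsy stays.
A type deviates, so pooling fails.

No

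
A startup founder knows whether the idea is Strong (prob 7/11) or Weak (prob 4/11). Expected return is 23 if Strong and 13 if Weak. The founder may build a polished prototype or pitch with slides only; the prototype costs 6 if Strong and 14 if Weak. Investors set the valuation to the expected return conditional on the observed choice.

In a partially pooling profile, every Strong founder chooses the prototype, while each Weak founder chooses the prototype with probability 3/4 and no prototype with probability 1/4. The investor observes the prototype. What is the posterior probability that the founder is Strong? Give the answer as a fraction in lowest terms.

7/10

P(the prototype) = (7/11)·1 + (4/11)·(3/4) = 10/11.
By Bayes' rule, P(Strong | the prototype) = (7/11) / (10/11) = 7/10.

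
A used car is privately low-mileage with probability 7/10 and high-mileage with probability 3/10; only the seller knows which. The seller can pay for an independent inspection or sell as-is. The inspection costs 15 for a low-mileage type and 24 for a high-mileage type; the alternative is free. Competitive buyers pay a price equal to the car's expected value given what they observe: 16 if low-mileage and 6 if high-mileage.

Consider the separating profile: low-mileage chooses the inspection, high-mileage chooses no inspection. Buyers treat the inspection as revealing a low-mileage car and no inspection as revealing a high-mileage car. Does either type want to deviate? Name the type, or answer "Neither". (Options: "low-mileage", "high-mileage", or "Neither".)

low-mileage

The inspection pays 16; no inspection pays 6.
low-mileage: assigned the inspection, nets 16 − 15 = 1; deviating to no inspection nets 6.
high-mileage: assigned no inspection, nets 6; deviating to the inspection nets 16 − 24 = -8.
The low-mileage type gains 5 by deviating.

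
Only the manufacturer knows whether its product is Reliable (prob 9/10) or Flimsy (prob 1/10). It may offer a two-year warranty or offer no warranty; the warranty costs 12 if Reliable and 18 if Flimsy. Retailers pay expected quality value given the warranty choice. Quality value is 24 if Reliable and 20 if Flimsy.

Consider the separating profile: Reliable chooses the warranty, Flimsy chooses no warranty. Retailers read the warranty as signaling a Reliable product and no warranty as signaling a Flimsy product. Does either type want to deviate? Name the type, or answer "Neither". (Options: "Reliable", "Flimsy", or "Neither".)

Reliable

The warranty pays 24; no warranty pays 20.
Reliable: assigned the warranty, nets 24 − 12 = 12; deviating to no warranty nets 20.
Flimsy: assigned no warranty, nets 20; deviating to the warranty nets 24 − 18 = 6.
The Reliable type gains 8 by deviating.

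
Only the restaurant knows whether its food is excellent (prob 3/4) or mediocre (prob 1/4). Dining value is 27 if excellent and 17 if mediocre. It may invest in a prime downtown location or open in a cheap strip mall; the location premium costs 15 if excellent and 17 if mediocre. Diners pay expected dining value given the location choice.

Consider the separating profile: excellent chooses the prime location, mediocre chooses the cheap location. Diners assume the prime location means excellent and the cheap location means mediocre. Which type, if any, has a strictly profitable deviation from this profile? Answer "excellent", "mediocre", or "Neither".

excellent

The prime location pays 27; the cheap location pays 17.
excellent: assigned the prime location, nets 27 − 15 = 12; deviating to the cheap location nets 17.
mediocre: assigned the cheap location, nets 17; deviating to the prime location nets 27 − 17 = 10.
The excellent type gains 5 by deviating.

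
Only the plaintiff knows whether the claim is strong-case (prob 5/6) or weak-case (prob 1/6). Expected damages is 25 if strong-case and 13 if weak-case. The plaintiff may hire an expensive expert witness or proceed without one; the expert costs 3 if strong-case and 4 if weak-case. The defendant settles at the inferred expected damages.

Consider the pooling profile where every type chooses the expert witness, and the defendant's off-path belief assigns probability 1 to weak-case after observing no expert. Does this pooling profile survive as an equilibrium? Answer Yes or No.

On path, the defendant holds the prior and pays 5/6·25 + 1/6·13 = 23. Off path (no expert), believing weak-case, it pays 13.
strong-case: the expert witness nets 23 − 3 = 20; no expert nets 13. strong-case stays.
weak-case: the expert witness nets 23 − 4 = 19; no expert nets 13. weak-case stays.
No type deviates, so pooling is sustained.

Yes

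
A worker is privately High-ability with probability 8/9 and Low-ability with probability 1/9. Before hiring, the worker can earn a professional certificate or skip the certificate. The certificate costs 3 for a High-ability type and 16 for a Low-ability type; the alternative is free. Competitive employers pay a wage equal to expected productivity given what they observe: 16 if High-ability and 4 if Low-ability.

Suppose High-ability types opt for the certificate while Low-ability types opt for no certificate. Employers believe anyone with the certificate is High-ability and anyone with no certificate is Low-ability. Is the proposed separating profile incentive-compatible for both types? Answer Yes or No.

Yes

Under these beliefs, the certificate earns wage 16 and no certificate earns wage 4.
High-ability: the certificate nets 16 − 3 = 13; no certificate nets 4. High-ability prefers the certificate.
Low-ability: the certificate nets 16 − 16 = 0; no certificate nets 4. Low-ability prefers no certificate.
Neither type deviates, so the separating profile is an equilibrium.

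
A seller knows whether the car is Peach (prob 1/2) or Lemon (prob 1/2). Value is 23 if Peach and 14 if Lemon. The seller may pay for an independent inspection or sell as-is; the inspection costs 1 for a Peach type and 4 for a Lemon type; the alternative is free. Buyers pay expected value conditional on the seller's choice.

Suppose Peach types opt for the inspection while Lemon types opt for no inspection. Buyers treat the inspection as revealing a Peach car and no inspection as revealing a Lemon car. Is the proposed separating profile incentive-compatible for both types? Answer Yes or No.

Under these beliefs, the inspection earns price 23 and no inspection earns price 14.
Peach: the inspection nets 23 − 1 = 22; no inspection nets 14. Peach prefers the inspection.
Lemon: the inspection nets 23 − 4 = 19; no inspection nets 14. Lemon would deviate to the inspection.
Lemon has a profitable deviation, so the profile is not an equilibrium.

No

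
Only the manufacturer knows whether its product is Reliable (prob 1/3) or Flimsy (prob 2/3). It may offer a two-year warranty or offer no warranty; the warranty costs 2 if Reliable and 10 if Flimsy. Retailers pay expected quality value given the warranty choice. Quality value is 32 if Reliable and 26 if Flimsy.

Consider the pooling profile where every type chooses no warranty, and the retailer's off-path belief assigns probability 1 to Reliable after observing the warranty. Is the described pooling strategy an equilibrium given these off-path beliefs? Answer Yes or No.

No

On path, the retailer holds the prior and pays 1/3·32 + 2/3·26 = 28. Off path (the warranty), believing Reliable, it pays 32.
Reliable: no warranty nets 28; the warranty nets 32 − 2 = 30. Reliable would deviate.
Flimsy: no warranty nets 28; the warranty nets 32 − 10 = 22. Flimsy stays.
A type deviates, so pooling fails.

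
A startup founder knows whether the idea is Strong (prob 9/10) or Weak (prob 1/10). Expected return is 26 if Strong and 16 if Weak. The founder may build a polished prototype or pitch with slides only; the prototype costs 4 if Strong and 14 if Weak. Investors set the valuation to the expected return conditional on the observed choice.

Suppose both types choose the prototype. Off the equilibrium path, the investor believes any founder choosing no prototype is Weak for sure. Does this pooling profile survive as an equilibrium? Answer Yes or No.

On path, the investor holds the prior and pays 9/10·26 + 1/10·16 = 25. Off path (no prototype), believing Weak, it pays 16.
Strong: the prototype nets 25 − 4 = 21; no prototype nets 16. Strong stays.
Weak: the prototype nets 25 − 14 = 11; no prototype nets 16. Weak would deviate.
A type deviates, so pooling fails.

No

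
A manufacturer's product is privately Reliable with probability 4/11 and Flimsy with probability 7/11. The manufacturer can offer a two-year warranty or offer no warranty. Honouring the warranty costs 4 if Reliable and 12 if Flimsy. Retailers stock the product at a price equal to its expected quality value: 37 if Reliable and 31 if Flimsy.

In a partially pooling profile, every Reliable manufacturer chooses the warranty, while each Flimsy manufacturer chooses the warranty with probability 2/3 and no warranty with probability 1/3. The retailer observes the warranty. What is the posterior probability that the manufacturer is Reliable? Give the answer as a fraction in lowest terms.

P(the warranty) = (4/11)·1 + (7/11)·(2/3) = 26/33.
By Bayes' rule, P(Reliable | the warranty) = (4/11) / (26/33) = 6/13.

6/13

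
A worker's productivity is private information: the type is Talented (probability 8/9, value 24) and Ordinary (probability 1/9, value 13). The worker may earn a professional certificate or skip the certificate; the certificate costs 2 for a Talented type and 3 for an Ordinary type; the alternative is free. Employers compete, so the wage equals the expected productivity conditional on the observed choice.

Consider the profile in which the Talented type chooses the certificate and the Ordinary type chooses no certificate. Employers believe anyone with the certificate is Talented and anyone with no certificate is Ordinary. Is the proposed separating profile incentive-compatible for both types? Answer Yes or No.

Under these beliefs, the certificate earns wage 24 and no certificate earns wage 13.
Talented: the certificate nets 24 − 2 = 22; no certificate nets 13. Talented prefers the certificate.
Ordinary: the certificate nets 24 − 3 = 21; no certificate nets 13. Ordinary would deviate to the certificate.
Ordinary has a profitable deviation, so the profile is not an equilibrium.

No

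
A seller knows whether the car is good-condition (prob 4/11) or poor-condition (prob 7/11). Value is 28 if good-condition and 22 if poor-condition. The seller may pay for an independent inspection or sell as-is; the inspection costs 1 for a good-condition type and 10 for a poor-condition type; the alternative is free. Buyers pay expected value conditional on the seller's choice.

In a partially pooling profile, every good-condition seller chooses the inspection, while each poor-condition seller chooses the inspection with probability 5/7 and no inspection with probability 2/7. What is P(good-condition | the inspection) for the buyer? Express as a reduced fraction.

4/9

P(the inspection) = (4/11)·1 + (7/11)·(5/7) = 9/11.
By Bayes' rule, P(good-condition | the inspection) = (4/11) / (9/11) = 4/9.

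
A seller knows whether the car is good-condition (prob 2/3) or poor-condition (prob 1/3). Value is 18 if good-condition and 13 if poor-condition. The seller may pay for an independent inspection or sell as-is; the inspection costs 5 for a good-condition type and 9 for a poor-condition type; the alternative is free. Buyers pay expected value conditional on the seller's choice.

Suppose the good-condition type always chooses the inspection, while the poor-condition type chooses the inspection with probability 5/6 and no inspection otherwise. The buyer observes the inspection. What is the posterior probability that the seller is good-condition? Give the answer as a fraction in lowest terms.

12/17

P(the inspection) = (2/3)·1 + (1/3)·(5/6) = 17/18.
By Bayes' rule, P(good-condition | the inspection) = (2/3) / (17/18) = 12/17.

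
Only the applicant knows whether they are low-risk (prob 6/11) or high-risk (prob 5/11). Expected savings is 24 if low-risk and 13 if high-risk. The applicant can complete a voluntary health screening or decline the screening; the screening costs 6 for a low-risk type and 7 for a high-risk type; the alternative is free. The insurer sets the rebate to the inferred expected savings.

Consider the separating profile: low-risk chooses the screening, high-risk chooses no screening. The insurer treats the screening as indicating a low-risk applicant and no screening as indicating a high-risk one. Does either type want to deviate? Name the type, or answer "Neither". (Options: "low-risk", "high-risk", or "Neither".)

The screening pays 24; no screening pays 13.
low-risk: assigned the screening, nets 24 − 6 = 18; deviating to no screening nets 13.
high-risk: assigned no screening, nets 13; deviating to the screening nets 24 − 7 = 17.
The high-risk type gains 4 by deviating.

high-risk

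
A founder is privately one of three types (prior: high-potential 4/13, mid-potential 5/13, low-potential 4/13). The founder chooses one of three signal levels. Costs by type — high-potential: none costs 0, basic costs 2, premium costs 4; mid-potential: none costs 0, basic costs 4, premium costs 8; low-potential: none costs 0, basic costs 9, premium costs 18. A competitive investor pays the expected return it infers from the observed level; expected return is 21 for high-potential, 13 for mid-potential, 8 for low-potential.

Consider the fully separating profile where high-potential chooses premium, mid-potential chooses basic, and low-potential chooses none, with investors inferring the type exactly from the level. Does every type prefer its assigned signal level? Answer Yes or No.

Separating valuations: premium → 21, basic → 13, none → 8.
high-potential (assigned premium): none: 8 − 0 = 8; basic: 13 − 2 = 11; premium: 21 − 4 = 17. high-potential stays.
mid-potential (assigned basic): none: 8 − 0 = 8; basic: 13 − 4 = 9; premium: 21 − 8 = 13. mid-potential prefers premium.
low-potential (assigned none): none: 8 − 0 = 8; basic: 13 − 9 = 4; premium: 21 − 18 = 3. low-potential stays.
At least one type deviates; the separating profile fails.

No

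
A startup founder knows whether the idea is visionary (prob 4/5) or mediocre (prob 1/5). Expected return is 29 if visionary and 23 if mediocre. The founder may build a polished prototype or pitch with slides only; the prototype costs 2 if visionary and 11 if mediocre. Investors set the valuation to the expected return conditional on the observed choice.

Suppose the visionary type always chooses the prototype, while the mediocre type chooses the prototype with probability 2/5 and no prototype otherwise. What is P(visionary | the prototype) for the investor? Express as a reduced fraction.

10/11

P(the prototype) = (4/5)·1 + (1/5)·(2/5) = 22/25.
By Bayes' rule, P(visionary | the prototype) = (4/5) / (22/25) = 10/11.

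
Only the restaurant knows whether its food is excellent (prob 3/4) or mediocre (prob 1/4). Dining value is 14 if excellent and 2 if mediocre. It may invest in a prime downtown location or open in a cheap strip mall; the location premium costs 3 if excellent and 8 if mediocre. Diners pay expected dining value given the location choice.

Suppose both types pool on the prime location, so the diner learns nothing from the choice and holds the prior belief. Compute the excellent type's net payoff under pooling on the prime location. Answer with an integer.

8

Pooled price premium = 3/4·14 + 1/4·2 = 11.
excellent pays cost 3 for the prime location, so net payoff = 11 − 3 = 8.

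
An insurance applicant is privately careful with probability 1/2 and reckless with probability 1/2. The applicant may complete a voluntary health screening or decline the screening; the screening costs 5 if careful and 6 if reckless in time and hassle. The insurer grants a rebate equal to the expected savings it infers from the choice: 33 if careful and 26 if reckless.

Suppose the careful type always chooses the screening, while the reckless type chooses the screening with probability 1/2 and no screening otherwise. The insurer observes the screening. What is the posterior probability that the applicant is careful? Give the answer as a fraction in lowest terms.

P(the screening) = (1/2)·1 + (1/2)·(1/2) = 3/4.
By Bayes' rule, P(careful | the screening) = (1/2) / (3/4) = 2/3.

2/3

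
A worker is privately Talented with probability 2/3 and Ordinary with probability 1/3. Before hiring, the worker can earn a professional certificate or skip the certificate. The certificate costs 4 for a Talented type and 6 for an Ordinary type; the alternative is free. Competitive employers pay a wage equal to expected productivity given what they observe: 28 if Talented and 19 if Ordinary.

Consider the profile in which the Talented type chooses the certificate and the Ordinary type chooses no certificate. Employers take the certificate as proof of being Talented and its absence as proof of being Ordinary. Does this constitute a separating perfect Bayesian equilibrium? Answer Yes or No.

Under these beliefs, the certificate earns wage 28 and no certificate earns wage 19.
Talented: the certificate nets 28 − 4 = 24; no certificate nets 19. Talented prefers the certificate.
Ordinary: the certificate nets 28 − 6 = 22; no certificate nets 19. Ordinary would deviate to the certificate.
Ordinary has a profitable deviation, so the profile is not an equilibrium.

No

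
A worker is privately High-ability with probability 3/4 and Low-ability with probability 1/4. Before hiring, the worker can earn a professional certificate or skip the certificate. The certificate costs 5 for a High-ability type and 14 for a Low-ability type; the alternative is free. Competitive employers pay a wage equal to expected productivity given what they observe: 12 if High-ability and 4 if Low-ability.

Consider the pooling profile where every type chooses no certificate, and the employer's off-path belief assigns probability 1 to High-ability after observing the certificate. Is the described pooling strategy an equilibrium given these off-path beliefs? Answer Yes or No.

Yes

On path, the employer holds the prior and pays 3/4·12 + 1/4·4 = 10. Off path (the certificate), believing High-ability, it pays 12.
High-ability: no certificate nets 10; the certificate nets 12 − 5 = 7. High-ability stays.
Low-ability: no certificate nets 10; the certificate nets 12 − 14 = -2. Low-ability stays.
No type deviates, so pooling is sustained.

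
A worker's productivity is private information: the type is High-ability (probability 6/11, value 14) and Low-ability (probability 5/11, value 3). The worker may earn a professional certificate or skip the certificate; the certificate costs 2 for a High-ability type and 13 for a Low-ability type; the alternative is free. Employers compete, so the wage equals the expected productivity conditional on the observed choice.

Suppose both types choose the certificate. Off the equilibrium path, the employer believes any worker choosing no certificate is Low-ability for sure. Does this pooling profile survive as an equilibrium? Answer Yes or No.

No

On path, the employer holds the prior and pays 6/11·14 + 5/11·3 = 9. Off path (no certificate), believing Low-ability, it pays 3.
High-ability: the certificate nets 9 − 2 = 7; no certificate nets 3. High-ability stays.
Low-ability: the certificate nets 9 − 13 = -4; no certificate nets 3. Low-ability would deviate.
A type deviates, so pooling fails.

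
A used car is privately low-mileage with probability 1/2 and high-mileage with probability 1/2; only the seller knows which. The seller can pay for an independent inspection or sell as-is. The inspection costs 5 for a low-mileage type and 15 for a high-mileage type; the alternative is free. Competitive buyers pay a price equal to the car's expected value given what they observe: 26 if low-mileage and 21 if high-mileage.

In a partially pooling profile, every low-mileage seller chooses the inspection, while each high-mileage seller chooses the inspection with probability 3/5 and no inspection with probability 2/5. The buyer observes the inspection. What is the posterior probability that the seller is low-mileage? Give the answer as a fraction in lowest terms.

P(the inspection) = (1/2)·1 + (1/2)·(3/5) = 4/5.
By Bayes' rule, P(low-mileage | the inspection) = (1/2) / (4/5) = 5/8.

5/8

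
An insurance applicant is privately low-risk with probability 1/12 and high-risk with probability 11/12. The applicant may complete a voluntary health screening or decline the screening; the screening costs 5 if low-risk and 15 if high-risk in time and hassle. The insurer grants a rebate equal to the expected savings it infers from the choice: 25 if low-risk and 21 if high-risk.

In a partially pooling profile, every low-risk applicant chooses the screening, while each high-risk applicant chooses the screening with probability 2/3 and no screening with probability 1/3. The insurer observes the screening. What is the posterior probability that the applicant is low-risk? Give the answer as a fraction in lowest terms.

P(the screening) = (1/12)·1 + (11/12)·(2/3) = 25/36.
By Bayes' rule, P(low-risk | the screening) = (1/12) / (25/36) = 3/25.

3/25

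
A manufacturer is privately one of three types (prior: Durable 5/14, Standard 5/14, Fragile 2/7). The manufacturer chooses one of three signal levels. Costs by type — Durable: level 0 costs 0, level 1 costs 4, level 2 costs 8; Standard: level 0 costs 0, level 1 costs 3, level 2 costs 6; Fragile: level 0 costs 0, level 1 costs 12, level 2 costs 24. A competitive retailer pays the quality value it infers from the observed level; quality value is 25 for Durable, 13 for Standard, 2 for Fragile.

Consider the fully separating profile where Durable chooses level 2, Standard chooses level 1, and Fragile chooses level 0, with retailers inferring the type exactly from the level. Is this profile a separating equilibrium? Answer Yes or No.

No

Separating prices: level 2 → 25, level 1 → 13, level 0 → 2.
Durable (assigned level 2): level 0: 2 − 0 = 2; level 1: 13 − 4 = 9; level 2: 25 − 8 = 17. Durable stays.
Standard (assigned level 1): level 0: 2 − 0 = 2; level 1: 13 − 3 = 10; level 2: 25 − 6 = 19. Standard prefers level 2.
Fragile (assigned level 0): level 0: 2 − 0 = 2; level 1: 13 − 12 = 1; level 2: 25 − 24 = 1. Fragile stays.
At least one type deviates; the separating profile fails.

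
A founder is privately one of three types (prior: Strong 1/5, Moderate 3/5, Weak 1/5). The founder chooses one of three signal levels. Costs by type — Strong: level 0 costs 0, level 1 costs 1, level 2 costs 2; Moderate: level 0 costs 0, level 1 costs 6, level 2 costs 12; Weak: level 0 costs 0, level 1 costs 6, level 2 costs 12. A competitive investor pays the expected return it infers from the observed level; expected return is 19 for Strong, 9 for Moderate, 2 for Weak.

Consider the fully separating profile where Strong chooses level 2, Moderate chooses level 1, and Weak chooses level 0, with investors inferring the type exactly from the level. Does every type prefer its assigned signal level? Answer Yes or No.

No

Separating valuations: level 2 → 19, level 1 → 9, level 0 → 2.
Strong (assigned level 2): level 0: 2 − 0 = 2; level 1: 9 − 1 = 8; level 2: 19 − 2 = 17. Strong stays.
Moderate (assigned level 1): level 0: 2 − 0 = 2; level 1: 9 − 6 = 3; level 2: 19 − 12 = 7. Moderate prefers level 2.
Weak (assigned level 0): level 0: 2 − 0 = 2; level 1: 9 − 6 = 3; level 2: 19 − 12 = 7. Weak prefers level 2.
At least one type deviates; the separating profile fails.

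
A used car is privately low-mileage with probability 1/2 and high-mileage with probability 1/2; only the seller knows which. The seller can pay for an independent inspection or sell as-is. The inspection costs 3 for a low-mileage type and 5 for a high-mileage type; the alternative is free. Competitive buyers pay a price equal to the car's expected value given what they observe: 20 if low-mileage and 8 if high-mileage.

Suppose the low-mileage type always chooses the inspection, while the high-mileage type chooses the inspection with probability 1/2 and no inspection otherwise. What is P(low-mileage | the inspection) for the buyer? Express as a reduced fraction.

2/3

P(the inspection) = (1/2)·1 + (1/2)·(1/2) = 3/4.
By Bayes' rule, P(low-mileage | the inspection) = (1/2) / (3/4) = 2/3.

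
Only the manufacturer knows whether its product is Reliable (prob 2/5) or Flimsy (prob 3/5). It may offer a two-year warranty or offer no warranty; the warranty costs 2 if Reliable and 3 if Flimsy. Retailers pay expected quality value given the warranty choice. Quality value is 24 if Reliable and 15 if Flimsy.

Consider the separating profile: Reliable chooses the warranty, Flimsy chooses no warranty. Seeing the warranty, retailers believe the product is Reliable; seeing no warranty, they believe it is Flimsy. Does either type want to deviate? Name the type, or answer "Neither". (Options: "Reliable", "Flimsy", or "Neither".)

Flimsy

The warranty pays 24; no warranty pays 15.
Reliable: assigned the warranty, nets 24 − 2 = 22; deviating to no warranty nets 15.
Flimsy: assigned no warranty, nets 15; deviating to the warranty nets 24 − 3 = 21.
The Flimsy type gains 6 by deviating.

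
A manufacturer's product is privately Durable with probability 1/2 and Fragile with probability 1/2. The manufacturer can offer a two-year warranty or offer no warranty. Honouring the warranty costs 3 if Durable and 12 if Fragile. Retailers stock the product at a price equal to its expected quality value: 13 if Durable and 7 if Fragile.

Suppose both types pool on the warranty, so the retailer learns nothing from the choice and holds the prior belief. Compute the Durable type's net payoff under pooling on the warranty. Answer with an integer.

7

Pooled price = 1/2·13 + 1/2·7 = 10.
Durable pays cost 3 for the warranty, so net payoff = 10 − 3 = 7.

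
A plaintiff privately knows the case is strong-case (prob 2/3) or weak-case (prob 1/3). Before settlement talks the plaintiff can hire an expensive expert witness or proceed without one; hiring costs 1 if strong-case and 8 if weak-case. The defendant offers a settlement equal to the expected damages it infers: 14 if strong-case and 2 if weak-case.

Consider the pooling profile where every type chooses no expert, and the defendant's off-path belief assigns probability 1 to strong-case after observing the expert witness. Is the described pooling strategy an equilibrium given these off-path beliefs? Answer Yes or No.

No

On path, the defendant holds the prior and pays 2/3·14 + 1/3·2 = 10. Off path (the expert witness), believing strong-case, it pays 14.
strong-case: no expert nets 10; the expert witness nets 14 − 1 = 13. strong-case would deviate.
weak-case: no expert nets 10; the expert witness nets 14 − 8 = 6. weak-case stays.
A type deviates, so pooling fails.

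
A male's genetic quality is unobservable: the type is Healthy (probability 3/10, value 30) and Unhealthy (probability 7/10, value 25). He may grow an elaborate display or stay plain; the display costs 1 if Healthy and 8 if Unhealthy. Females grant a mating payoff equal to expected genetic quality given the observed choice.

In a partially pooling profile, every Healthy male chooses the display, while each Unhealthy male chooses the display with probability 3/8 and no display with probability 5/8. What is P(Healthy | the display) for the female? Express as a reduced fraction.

8/15

P(the display) = (3/10)·1 + (7/10)·(3/8) = 9/16.
By Bayes' rule, P(Healthy | the display) = (3/10) / (9/16) = 8/15.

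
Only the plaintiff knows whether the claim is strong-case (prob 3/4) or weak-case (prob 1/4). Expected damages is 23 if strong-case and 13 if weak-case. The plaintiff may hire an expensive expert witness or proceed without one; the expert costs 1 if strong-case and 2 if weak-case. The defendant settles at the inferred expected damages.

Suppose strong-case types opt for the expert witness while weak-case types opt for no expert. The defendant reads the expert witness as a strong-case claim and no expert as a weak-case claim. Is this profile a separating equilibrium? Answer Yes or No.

No

Under these beliefs, the expert witness earns settlement 23 and no expert earns settlement 13.
strong-case: the expert witness nets 23 − 1 = 22; no expert nets 13. strong-case prefers the expert witness.
weak-case: the expert witness nets 23 − 2 = 21; no expert nets 13. weak-case would deviate to the expert witness.
weak-case has a profitable deviation, so the profile is not an equilibrium.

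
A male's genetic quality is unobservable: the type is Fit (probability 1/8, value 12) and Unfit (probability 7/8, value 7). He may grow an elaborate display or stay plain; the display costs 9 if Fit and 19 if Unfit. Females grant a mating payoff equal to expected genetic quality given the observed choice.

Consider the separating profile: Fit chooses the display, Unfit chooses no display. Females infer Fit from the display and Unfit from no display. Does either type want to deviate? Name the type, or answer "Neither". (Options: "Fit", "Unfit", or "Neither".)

The display pays 12; no display pays 7.
Fit: assigned the display, nets 12 − 9 = 3; deviating to no display nets 7.
Unfit: assigned no display, nets 7; deviating to the display nets 12 − 19 = -7.
The Fit type gains 4 by deviating.

Fit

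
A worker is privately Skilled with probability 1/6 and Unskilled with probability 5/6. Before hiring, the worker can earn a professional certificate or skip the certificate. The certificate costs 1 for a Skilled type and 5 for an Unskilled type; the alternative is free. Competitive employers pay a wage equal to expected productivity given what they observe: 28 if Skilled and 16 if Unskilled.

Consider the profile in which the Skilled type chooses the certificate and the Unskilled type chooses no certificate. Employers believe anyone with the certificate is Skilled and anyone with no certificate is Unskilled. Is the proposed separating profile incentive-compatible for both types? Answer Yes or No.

Under these beliefs, the certificate earns wage 28 and no certificate earns wage 16.
Skilled: the certificate nets 28 − 1 = 27; no certificate nets 16. Skilled prefers the certificate.
Unskilled: the certificate nets 28 − 5 = 23; no certificate nets 16. Unskilled would deviate to the certificate.
Unskilled has a profitable deviation, so the profile is not an equilibrium.

No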